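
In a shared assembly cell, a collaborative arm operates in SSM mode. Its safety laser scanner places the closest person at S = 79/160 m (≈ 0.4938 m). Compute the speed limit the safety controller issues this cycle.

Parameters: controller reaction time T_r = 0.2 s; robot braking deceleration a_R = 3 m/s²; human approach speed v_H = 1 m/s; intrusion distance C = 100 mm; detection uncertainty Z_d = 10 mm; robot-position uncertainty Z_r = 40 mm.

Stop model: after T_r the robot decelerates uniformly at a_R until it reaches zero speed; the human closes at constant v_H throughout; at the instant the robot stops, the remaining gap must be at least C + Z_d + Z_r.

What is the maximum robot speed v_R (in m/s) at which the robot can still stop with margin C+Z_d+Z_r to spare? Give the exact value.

at the boundary: (1/6)·v² + (8/15)·v + (-23/160) = 0
  disc = (8/15)² − 4·(1/6)·(-23/160) = 1369/3600 ; √disc = 37/60
  v_R = (−(8/15) + 37/60) / (2·(1/6)) = 1/4 m/s
check:
stop time T_s = (1/4)/3 = 0.0833 s
robot covers v_R·T_r = 0.2500·0.2000 = 0.0500 m before braking
braking distance = 0.2500²/(2·3.0000) = 0.0104 m
person approaches 1.0000·(0.2000+0.0833) = 0.2833 m
residual clearance needed = 0.1000+0.0100+0.0400 = 0.1500 m
sum ≈ 0.0500+0.0104+0.2833+0.1500 ≈ 0.4938 m = S ✓

v_R_max = 1/4 m/s = 0.2500 m/s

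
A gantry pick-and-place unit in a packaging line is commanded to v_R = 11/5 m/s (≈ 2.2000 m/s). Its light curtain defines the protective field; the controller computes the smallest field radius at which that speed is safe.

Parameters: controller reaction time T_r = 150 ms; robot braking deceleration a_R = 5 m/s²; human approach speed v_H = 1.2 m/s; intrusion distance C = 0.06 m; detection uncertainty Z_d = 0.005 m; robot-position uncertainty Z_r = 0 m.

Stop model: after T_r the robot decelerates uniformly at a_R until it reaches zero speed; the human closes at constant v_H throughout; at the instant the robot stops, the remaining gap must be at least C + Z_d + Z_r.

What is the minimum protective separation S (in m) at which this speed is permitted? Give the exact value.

stop time T_s = (11/5)/5 = 0.4400 s
robot covers v_R·T_r = 2.2000·0.1500 = 0.3300 m before braking
robot under decel: 2.2000²/(2·5.0000) = 0.4840 m
human closes 1.2000·0.5900 = 0.7080 m
margins: 0.0600+0.0050+0.0000 = 0.0650 m
S_min ≈ 0.3300+0.4840+0.7080+0.0650  ⇒  S_min = 1587/1000 m

S_min = 1587/1000 m = 1.5870 m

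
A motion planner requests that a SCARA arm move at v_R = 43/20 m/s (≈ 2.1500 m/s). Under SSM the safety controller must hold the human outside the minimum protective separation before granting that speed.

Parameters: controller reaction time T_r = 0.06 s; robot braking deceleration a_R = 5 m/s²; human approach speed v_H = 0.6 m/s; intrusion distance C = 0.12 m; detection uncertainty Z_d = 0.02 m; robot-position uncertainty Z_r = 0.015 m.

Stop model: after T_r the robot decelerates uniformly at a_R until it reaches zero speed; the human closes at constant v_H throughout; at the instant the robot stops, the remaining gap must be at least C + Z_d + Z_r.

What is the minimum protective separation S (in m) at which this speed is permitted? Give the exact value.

S_min = 4161/4000 m = 1.0402 m

stop time T_s = (43/20)/5 = 0.4300 s
robot in T_r: 2.1500·0.0600 = 0.1290 m
robot covers 2.1500·0.4300 − ½·5.0000·0.4300² = 0.4622 m while stopping
human over T_r+T_s: 0.6000·(0.0600+0.4300) = 0.2940 m
C+Z_d+Z_r = 0.1200+0.0200+0.0150 = 0.1550 m
S_min ≈ 0.1290+0.4622+0.2940+0.1550  ⇒  S_min = 4161/4000 m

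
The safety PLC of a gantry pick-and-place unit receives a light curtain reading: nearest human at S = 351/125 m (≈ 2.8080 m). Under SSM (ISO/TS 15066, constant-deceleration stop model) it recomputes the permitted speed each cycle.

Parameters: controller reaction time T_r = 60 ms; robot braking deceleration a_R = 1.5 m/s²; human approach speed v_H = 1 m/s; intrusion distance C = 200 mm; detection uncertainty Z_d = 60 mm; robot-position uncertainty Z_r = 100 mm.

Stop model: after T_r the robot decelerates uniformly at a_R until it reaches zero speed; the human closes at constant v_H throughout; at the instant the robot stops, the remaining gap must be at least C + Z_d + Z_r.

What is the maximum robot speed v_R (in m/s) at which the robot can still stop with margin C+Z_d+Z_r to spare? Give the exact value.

v_R_max = 9/5 m/s = 1.8000 m/s

collect terms ⇒ (1/3)·v_R² + (109/150)·v_R + (-597/250) = 0
  disc = (109/150)² − 4·(1/3)·(-597/250) = 83521/22500 ; √disc = 289/150
  v_R = (−(109/150) + 289/150) / (2·(1/3)) = 9/5 m/s
check:
T_s = v_R/a_R = (9/5)/(3/2) = 1.2000 s
robot in T_r: 1.8000·0.0600 = 0.1080 m
braking distance = 1.8000²/(2·1.5000) = 1.0800 m
human closes 1.0000·1.2600 = 1.2600 m
residual clearance needed = 0.2000+0.0600+0.1000 = 0.3600 m
sum ≈ 0.1080+1.0800+1.2600+0.3600 ≈ 2.8080 m = S ✓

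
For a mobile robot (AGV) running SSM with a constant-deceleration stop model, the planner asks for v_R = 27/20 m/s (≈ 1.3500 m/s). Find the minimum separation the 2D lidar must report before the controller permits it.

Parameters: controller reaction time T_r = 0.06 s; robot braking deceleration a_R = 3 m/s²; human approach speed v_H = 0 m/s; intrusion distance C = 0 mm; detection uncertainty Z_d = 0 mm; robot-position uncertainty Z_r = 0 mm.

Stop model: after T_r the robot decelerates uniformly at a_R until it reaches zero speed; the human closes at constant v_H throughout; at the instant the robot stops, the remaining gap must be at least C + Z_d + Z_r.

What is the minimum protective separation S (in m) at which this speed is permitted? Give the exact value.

T_s = v_R/a_R = (27/20)/3 = 0.4500 s
reaction-phase robot travel = 1.3500·0.0600 = 0.0810 m
robot covers 1.3500·0.4500 − ½·3.0000·0.4500² = 0.3038 m while stopping
human over T_r+T_s: 0.0000·(0.0600+0.4500) = 0.0000 m
residual clearance needed = 0.0000+0.0000+0.0000 = 0.0000 m
S_min ≈ 0.0810+0.3038+0.0000+0.0000  ⇒  S_min = 1539/4000 m

S_min = 1539/4000 m = 0.3847 m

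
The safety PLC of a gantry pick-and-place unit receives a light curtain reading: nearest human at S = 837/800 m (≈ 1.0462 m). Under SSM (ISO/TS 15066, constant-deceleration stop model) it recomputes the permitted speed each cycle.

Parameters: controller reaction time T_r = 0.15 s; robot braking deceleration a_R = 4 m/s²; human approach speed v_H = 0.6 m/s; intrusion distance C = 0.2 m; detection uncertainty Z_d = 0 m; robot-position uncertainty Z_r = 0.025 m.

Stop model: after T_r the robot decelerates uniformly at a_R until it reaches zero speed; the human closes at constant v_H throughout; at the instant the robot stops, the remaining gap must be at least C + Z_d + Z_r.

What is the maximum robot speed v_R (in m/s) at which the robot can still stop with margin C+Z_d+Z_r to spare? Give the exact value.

quadratic (1/8)·v² + (3/10)·v + (-117/160) = 0
  disc = (3/10)² − 4·(1/8)·(-117/160) = 729/1600 ; √disc = 27/40
  v_R = (−(3/10) + 27/40) / (2·(1/8)) = 3/2 m/s
check:
braking lasts T_s = (3/2)/4 = 0.3750 s
robot in T_r: 1.5000·0.1500 = 0.2250 m
robot covers 1.5000·0.3750 − ½·4.0000·0.3750² = 0.2812 m while stopping
human closes 0.6000·0.5250 = 0.3150 m
C+Z_d+Z_r = 0.2000+0.0000+0.0250 = 0.2250 m
sum ≈ 0.2250+0.2812+0.3150+0.2250 ≈ 1.0462 m = S ✓

v_R_max = 3/2 m/s = 1.5000 m/s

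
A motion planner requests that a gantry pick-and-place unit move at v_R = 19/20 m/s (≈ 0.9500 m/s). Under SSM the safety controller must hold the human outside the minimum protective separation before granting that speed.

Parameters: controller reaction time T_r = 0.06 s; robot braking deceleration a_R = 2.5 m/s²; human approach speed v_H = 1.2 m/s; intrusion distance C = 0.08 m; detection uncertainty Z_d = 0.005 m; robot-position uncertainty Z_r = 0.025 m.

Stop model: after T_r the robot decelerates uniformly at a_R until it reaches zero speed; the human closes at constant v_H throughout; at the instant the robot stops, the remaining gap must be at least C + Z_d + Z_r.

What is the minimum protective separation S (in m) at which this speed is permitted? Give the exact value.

stop time T_s = (19/20)/(5/2) = 0.3800 s
reaction-phase robot travel = 0.9500·0.0600 = 0.0570 m
robot covers 0.9500·0.3800 − ½·2.5000·0.3800² = 0.1805 m while stopping
person approaches 1.2000·(0.0600+0.3800) = 0.5280 m
margins: 0.0800+0.0050+0.0250 = 0.1100 m
S_min ≈ 0.0570+0.1805+0.5280+0.1100  ⇒  S_min = 1751/2000 m

S_min = 1751/2000 m = 0.8755 m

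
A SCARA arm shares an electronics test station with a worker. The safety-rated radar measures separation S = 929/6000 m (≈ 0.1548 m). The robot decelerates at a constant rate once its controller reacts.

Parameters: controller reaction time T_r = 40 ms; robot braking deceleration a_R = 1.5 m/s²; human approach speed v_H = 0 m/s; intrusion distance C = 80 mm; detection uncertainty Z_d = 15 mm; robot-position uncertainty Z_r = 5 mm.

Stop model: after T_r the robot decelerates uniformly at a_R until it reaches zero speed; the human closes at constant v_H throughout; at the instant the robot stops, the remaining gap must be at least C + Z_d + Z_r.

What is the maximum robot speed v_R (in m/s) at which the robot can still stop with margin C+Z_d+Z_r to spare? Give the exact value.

collect terms ⇒ (1/3)·v_R² + (1/25)·v_R + (-329/6000) = 0
  disc = (1/25)² − 4·(1/3)·(-329/6000) = 1681/22500 ; √disc = 41/150
  v_R = (−(1/25) + 41/150) / (2·(1/3)) = 7/20 m/s
check:
braking lasts T_s = (7/20)/(3/2) = 0.2333 s
robot covers v_R·T_r = 0.3500·0.0400 = 0.0140 m before braking
braking distance = 0.3500²/(2·1.5000) = 0.0408 m
human over T_r+T_s: 0.0000·(0.0400+0.2333) = 0.0000 m
C+Z_d+Z_r = 0.0800+0.0150+0.0050 = 0.1000 m
sum ≈ 0.0140+0.0408+0.0000+0.1000 ≈ 0.1548 m = S ✓

v_R_max = 7/20 m/s = 0.3500 m/s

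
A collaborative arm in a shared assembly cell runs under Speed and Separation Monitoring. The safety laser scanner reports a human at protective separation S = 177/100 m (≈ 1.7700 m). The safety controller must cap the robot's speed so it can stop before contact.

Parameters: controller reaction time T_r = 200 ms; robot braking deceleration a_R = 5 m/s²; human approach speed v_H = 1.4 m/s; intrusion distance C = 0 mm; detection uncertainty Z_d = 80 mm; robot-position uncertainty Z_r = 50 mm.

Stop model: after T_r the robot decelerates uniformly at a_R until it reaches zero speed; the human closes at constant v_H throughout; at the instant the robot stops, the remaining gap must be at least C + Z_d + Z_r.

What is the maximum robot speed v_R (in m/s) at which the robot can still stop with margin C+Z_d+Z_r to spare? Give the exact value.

v_R_max = 2 m/s = 2.0000 m/s

collect terms ⇒ (1/10)·v_R² + (12/25)·v_R + (-34/25) = 0
  disc = (12/25)² − 4·(1/10)·(-34/25) = 484/625 ; √disc = 22/25
  v_R = (−(12/25) + 22/25) / (2·(1/10)) = 2 m/s
check:
stop time T_s = 2/5 = 0.4000 s
robot in T_r: 2.0000·0.2000 = 0.4000 m
robot under decel: 2.0000²/(2·5.0000) = 0.4000 m
person approaches 1.4000·(0.2000+0.4000) = 0.8400 m
margins: 0.0000+0.0800+0.0500 = 0.1300 m
sum ≈ 0.4000+0.4000+0.8400+0.1300 ≈ 1.7700 m = S ✓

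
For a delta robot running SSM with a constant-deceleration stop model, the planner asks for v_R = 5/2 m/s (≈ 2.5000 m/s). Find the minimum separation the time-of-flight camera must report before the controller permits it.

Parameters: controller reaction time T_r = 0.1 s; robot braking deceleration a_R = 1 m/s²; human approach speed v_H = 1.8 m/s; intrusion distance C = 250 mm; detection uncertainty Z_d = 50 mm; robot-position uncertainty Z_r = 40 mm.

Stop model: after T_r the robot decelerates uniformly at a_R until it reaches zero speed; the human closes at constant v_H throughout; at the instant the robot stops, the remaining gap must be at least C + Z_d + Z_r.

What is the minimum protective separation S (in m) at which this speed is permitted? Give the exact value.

stop time T_s = (5/2)/1 = 2.5000 s
robot in T_r: 2.5000·0.1000 = 0.2500 m
robot under decel: 2.5000²/(2·1.0000) = 3.1250 m
person approaches 1.8000·(0.1000+2.5000) = 4.6800 m
C+Z_d+Z_r = 0.2500+0.0500+0.0400 = 0.3400 m
S_min ≈ 0.2500+3.1250+4.6800+0.3400  ⇒  S_min = 1679/200 m

S_min = 1679/200 m = 8.3950 m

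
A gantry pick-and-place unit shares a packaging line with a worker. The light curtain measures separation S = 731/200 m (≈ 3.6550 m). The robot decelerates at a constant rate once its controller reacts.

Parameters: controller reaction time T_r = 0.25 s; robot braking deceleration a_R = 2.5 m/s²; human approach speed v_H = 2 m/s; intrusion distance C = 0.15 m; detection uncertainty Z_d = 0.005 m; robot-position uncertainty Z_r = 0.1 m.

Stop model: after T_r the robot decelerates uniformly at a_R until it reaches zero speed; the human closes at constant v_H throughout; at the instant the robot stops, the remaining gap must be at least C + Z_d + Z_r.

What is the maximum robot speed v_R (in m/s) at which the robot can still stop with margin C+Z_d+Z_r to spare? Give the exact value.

quadratic (1/5)·v² + (21/20)·v + (-29/10) = 0
  disc = (21/20)² − 4·(1/5)·(-29/10) = 1369/400 ; √disc = 37/20
  v_R = (−(21/20) + 37/20) / (2·(1/5)) = 2 m/s
check:
braking lasts T_s = 2/(5/2) = 0.8000 s
robot covers v_R·T_r = 2.0000·0.2500 = 0.5000 m before braking
robot under decel: 2.0000²/(2·2.5000) = 0.8000 m
human over T_r+T_s: 2.0000·(0.2500+0.8000) = 2.1000 m
margins: 0.1500+0.0050+0.1000 = 0.2550 m
sum ≈ 0.5000+0.8000+2.1000+0.2550 ≈ 3.6550 m = S ✓

v_R_max = 2 m/s = 2.0000 m/s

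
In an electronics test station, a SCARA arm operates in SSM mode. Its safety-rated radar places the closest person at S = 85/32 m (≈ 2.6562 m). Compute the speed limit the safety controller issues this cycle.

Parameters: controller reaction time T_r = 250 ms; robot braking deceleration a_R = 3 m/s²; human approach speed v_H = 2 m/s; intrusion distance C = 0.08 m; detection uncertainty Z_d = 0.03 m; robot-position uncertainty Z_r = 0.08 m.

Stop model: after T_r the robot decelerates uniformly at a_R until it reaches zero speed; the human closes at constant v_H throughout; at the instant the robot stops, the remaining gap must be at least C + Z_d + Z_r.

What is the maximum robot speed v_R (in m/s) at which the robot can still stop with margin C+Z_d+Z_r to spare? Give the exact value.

at the boundary: (1/6)·v² + (11/12)·v + (-1573/800) = 0
  disc = (11/12)² − 4·(1/6)·(-1573/800) = 484/225 ; √disc = 22/15
  v_R = (−(11/12) + 22/15) / (2·(1/6)) = 33/20 m/s
check:
T_s = v_R/a_R = (33/20)/3 = 0.5500 s
robot in T_r: 1.6500·0.2500 = 0.4125 m
robot under decel: 1.6500²/(2·3.0000) = 0.4537 m
human over T_r+T_s: 2.0000·(0.2500+0.5500) = 1.6000 m
margins: 0.0800+0.0300+0.0800 = 0.1900 m
sum ≈ 0.4125+0.4537+1.6000+0.1900 ≈ 2.6562 m = S ✓

v_R_max = 33/20 m/s = 1.6500 m/s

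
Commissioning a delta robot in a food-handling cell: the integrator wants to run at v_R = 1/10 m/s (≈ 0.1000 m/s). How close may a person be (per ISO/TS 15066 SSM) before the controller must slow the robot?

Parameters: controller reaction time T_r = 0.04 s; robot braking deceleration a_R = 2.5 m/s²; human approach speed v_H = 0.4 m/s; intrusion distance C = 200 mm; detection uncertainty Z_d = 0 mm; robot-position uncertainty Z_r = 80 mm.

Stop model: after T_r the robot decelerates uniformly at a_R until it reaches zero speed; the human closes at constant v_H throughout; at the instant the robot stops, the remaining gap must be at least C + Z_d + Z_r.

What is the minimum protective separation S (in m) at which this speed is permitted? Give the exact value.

stop time T_s = (1/10)/(5/2) = 0.0400 s
robot covers v_R·T_r = 0.1000·0.0400 = 0.0040 m before braking
braking distance = 0.1000²/(2·2.5000) = 0.0020 m
person approaches 0.4000·(0.0400+0.0400) = 0.0320 m
margins: 0.2000+0.0000+0.0800 = 0.2800 m
S_min ≈ 0.0040+0.0020+0.0320+0.2800  ⇒  S_min = 159/500 m

S_min = 159/500 m = 0.3180 m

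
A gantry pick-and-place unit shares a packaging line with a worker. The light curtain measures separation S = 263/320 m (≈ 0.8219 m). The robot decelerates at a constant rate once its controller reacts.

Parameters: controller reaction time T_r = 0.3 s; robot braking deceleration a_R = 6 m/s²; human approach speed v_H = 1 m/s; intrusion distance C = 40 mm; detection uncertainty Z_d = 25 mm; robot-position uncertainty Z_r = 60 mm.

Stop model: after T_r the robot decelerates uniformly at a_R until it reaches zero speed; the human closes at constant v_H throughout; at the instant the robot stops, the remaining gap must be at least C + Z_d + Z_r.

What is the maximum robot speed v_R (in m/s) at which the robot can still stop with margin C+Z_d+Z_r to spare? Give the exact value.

v_R_max = 3/4 m/s = 0.7500 m/s

at the boundary: (1/12)·v² + (7/15)·v + (-127/320) = 0
  disc = (7/15)² − 4·(1/12)·(-127/320) = 5041/14400 ; √disc = 71/120
  v_R = (−(7/15) + 71/120) / (2·(1/12)) = 3/4 m/s
check:
braking lasts T_s = (3/4)/6 = 0.1250 s
reaction-phase robot travel = 0.7500·0.3000 = 0.2250 m
robot under decel: 0.7500²/(2·6.0000) = 0.0469 m
human closes 1.0000·0.4250 = 0.4250 m
C+Z_d+Z_r = 0.0400+0.0250+0.0600 = 0.1250 m
sum ≈ 0.2250+0.0469+0.4250+0.1250 ≈ 0.8219 m = S ✓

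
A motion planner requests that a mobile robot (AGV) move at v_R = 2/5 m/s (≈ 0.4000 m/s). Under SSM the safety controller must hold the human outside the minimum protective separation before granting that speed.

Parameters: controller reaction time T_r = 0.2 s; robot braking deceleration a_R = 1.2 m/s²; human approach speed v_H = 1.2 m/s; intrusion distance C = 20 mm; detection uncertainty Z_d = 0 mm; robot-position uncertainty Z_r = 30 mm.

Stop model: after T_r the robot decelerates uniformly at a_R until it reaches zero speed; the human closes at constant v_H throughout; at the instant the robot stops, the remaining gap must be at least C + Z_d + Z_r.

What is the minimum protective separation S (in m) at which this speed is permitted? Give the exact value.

S_min = 251/300 m = 0.8367 m

T_s = v_R/a_R = (2/5)/(6/5) = 0.3333 s
robot covers v_R·T_r = 0.4000·0.2000 = 0.0800 m before braking
robot covers 0.4000·0.3333 − ½·1.2000·0.3333² = 0.0667 m while stopping
human closes 1.2000·0.5333 = 0.6400 m
residual clearance needed = 0.0200+0.0000+0.0300 = 0.0500 m
S_min ≈ 0.0800+0.0667+0.6400+0.0500  ⇒  S_min = 251/300 m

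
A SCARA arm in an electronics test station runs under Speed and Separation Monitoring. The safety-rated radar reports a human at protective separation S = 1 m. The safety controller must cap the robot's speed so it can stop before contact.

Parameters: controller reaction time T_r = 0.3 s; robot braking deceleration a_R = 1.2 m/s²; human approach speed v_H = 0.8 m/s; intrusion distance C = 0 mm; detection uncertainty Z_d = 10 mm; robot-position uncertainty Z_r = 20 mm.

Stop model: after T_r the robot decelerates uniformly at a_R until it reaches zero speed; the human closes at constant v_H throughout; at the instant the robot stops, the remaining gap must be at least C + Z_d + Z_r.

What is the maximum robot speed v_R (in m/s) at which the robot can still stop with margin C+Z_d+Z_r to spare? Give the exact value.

at the boundary: (5/12)·v² + (29/30)·v + (-73/100) = 0
  disc = (29/30)² − 4·(5/12)·(-73/100) = 484/225 ; √disc = 22/15
  v_R = (−(29/30) + 22/15) / (2·(5/12)) = 3/5 m/s
check:
braking lasts T_s = (3/5)/(6/5) = 0.5000 s
robot in T_r: 0.6000·0.3000 = 0.1800 m
robot under decel: 0.6000²/(2·1.2000) = 0.1500 m
human closes 0.8000·0.8000 = 0.6400 m
residual clearance needed = 0.0000+0.0100+0.0200 = 0.0300 m
sum ≈ 0.1800+0.1500+0.6400+0.0300 ≈ 1.0000 m = S ✓

v_R_max = 3/5 m/s = 0.6000 m/s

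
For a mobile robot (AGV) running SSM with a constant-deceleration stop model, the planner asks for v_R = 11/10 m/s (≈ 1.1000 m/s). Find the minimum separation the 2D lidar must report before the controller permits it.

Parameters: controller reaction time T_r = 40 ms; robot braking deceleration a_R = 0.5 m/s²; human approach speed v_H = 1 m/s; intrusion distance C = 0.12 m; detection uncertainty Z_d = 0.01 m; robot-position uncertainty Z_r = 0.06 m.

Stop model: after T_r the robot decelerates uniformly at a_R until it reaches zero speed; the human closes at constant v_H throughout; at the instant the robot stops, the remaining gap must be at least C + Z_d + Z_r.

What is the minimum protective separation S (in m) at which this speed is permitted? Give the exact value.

S_min = 921/250 m = 3.6840 m

braking lasts T_s = (11/10)/(1/2) = 2.2000 s
reaction-phase robot travel = 1.1000·0.0400 = 0.0440 m
braking distance = 1.1000²/(2·0.5000) = 1.2100 m
human over T_r+T_s: 1.0000·(0.0400+2.2000) = 2.2400 m
residual clearance needed = 0.1200+0.0100+0.0600 = 0.1900 m
S_min ≈ 0.0440+1.2100+2.2400+0.1900  ⇒  S_min = 921/250 m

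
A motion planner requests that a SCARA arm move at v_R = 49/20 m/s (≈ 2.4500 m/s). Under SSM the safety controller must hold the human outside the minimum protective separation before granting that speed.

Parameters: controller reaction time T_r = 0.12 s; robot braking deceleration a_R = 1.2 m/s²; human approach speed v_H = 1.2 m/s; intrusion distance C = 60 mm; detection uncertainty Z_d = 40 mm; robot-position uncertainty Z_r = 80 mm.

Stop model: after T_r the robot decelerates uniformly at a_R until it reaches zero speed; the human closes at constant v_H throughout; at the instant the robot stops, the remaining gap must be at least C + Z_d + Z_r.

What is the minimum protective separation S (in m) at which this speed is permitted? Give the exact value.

S_min = 133657/24000 m = 5.5690 m

T_s = v_R/a_R = (49/20)/(6/5) = 2.0417 s
robot covers v_R·T_r = 2.4500·0.1200 = 0.2940 m before braking
robot covers 2.4500·2.0417 − ½·1.2000·2.0417² = 2.5010 m while stopping
person approaches 1.2000·(0.1200+2.0417) = 2.5940 m
margins: 0.0600+0.0400+0.0800 = 0.1800 m
S_min ≈ 0.2940+2.5010+2.5940+0.1800  ⇒  S_min = 133657/24000 m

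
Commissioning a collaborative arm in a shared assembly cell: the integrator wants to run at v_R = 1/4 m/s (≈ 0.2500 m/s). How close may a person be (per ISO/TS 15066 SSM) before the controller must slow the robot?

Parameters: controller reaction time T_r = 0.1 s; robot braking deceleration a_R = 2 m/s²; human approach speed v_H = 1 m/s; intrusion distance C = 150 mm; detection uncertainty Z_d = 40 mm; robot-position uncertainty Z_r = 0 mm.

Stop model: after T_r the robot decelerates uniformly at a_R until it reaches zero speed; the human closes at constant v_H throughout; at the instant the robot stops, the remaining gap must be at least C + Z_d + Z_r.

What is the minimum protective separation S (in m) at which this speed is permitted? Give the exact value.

S_min = 729/1600 m = 0.4556 m

braking lasts T_s = (1/4)/2 = 0.1250 s
robot covers v_R·T_r = 0.2500·0.1000 = 0.0250 m before braking
braking distance = 0.2500²/(2·2.0000) = 0.0156 m
human closes 1.0000·0.2250 = 0.2250 m
residual clearance needed = 0.1500+0.0400+0.0000 = 0.1900 m
S_min ≈ 0.0250+0.0156+0.2250+0.1900  ⇒  S_min = 729/1600 m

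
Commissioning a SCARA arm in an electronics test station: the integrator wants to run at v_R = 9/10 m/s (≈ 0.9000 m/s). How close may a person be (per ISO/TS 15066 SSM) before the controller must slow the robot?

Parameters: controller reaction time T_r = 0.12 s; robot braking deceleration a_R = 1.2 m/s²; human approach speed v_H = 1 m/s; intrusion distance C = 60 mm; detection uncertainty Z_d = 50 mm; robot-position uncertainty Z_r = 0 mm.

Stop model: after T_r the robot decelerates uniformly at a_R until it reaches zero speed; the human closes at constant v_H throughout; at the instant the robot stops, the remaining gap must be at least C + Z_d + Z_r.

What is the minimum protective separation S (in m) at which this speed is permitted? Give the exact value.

S_min = 2851/2000 m = 1.4255 m

stop time T_s = (9/10)/(6/5) = 0.7500 s
robot covers v_R·T_r = 0.9000·0.1200 = 0.1080 m before braking
braking distance = 0.9000²/(2·1.2000) = 0.3375 m
human closes 1.0000·0.8700 = 0.8700 m
residual clearance needed = 0.0600+0.0500+0.0000 = 0.1100 m
S_min ≈ 0.1080+0.3375+0.8700+0.1100  ⇒  S_min = 2851/2000 m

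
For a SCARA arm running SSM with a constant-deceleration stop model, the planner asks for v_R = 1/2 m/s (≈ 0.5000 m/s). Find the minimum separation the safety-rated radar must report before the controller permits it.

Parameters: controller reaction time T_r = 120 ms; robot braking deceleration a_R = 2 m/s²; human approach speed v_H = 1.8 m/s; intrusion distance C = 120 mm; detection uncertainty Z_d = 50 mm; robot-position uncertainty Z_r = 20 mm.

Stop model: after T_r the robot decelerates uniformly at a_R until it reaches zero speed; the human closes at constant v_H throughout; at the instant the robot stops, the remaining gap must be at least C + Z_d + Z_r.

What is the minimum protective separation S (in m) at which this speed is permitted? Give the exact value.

S_min = 1957/2000 m = 0.9785 m

braking lasts T_s = (1/2)/2 = 0.2500 s
robot in T_r: 0.5000·0.1200 = 0.0600 m
braking distance = 0.5000²/(2·2.0000) = 0.0625 m
human closes 1.8000·0.3700 = 0.6660 m
residual clearance needed = 0.1200+0.0500+0.0200 = 0.1900 m
S_min ≈ 0.0600+0.0625+0.6660+0.1900  ⇒  S_min = 1957/2000 m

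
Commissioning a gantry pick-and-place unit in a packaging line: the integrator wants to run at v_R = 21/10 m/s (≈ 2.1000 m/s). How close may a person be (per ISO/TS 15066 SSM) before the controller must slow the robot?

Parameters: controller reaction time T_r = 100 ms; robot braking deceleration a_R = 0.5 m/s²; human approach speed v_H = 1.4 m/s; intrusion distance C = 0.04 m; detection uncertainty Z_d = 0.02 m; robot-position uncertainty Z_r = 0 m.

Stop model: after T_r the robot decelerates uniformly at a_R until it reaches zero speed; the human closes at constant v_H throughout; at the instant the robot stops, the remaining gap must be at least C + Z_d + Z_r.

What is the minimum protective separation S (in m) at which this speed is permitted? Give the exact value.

S_min = 107/10 m = 10.7000 m

T_s = v_R/a_R = (21/10)/(1/2) = 4.2000 s
robot in T_r: 2.1000·0.1000 = 0.2100 m
robot under decel: 2.1000²/(2·0.5000) = 4.4100 m
human closes 1.4000·4.3000 = 6.0200 m
residual clearance needed = 0.0400+0.0200+0.0000 = 0.0600 m
S_min ≈ 0.2100+4.4100+6.0200+0.0600  ⇒  S_min = 107/10 m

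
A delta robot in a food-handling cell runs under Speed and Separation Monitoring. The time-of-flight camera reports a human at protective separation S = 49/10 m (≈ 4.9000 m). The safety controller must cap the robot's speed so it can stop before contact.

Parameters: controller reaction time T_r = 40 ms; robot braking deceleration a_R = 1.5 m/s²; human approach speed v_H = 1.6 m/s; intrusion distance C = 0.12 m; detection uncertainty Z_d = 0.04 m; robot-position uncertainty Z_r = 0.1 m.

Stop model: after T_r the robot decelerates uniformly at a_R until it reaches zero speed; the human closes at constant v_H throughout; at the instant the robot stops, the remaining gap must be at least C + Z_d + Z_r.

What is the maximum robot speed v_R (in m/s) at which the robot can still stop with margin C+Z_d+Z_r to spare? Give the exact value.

collect terms ⇒ (1/3)·v_R² + (83/75)·v_R + (-572/125) = 0
  disc = (83/75)² − 4·(1/3)·(-572/125) = 41209/5625 ; √disc = 203/75
  v_R = (−(83/75) + 203/75) / (2·(1/3)) = 12/5 m/s
check:
braking lasts T_s = (12/5)/(3/2) = 1.6000 s
reaction-phase robot travel = 2.4000·0.0400 = 0.0960 m
robot covers 2.4000·1.6000 − ½·1.5000·1.6000² = 1.9200 m while stopping
human over T_r+T_s: 1.6000·(0.0400+1.6000) = 2.6240 m
margins: 0.1200+0.0400+0.1000 = 0.2600 m
sum ≈ 0.0960+1.9200+2.6240+0.2600 ≈ 4.9000 m = S ✓

v_R_max = 12/5 m/s = 2.4000 m/s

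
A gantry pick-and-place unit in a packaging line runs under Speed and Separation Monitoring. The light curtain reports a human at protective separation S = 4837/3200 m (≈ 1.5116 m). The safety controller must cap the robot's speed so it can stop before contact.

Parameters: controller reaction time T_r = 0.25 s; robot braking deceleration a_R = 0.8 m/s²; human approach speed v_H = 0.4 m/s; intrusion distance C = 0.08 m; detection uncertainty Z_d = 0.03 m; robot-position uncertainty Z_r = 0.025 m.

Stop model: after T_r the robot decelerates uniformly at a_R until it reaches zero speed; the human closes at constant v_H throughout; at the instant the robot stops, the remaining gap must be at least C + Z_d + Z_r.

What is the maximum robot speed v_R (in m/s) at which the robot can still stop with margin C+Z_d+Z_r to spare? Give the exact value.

v_R_max = 19/20 m/s = 0.9500 m/s

collect terms ⇒ (5/8)·v_R² + (3/4)·v_R + (-817/640) = 0
  disc = (3/4)² − 4·(5/8)·(-817/640) = 961/256 ; √disc = 31/16
  v_R = (−(3/4) + 31/16) / (2·(5/8)) = 19/20 m/s
check:
stop time T_s = (19/20)/(4/5) = 1.1875 s
robot in T_r: 0.9500·0.2500 = 0.2375 m
robot under decel: 0.9500²/(2·0.8000) = 0.5641 m
human closes 0.4000·1.4375 = 0.5750 m
residual clearance needed = 0.0800+0.0300+0.0250 = 0.1350 m
sum ≈ 0.2375+0.5641+0.5750+0.1350 ≈ 1.5116 m = S ✓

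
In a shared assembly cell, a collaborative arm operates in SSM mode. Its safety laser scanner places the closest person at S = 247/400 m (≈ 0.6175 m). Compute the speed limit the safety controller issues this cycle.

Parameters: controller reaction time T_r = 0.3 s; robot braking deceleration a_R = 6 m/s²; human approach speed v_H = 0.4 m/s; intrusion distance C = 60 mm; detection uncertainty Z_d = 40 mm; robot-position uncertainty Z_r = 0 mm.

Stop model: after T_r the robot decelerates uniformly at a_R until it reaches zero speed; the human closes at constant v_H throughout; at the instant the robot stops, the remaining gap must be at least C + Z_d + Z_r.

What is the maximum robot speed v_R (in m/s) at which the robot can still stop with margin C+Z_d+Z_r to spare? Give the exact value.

v_R_max = 9/10 m/s = 0.9000 m/s

at the boundary: (1/12)·v² + (11/30)·v + (-159/400) = 0
  disc = (11/30)² − 4·(1/12)·(-159/400) = 961/3600 ; √disc = 31/60
  v_R = (−(11/30) + 31/60) / (2·(1/12)) = 9/10 m/s
check:
braking lasts T_s = (9/10)/6 = 0.1500 s
robot covers v_R·T_r = 0.9000·0.3000 = 0.2700 m before braking
robot under decel: 0.9000²/(2·6.0000) = 0.0675 m
person approaches 0.4000·(0.3000+0.1500) = 0.1800 m
margins: 0.0600+0.0400+0.0000 = 0.1000 m
sum ≈ 0.2700+0.0675+0.1800+0.1000 ≈ 0.6175 m = S ✓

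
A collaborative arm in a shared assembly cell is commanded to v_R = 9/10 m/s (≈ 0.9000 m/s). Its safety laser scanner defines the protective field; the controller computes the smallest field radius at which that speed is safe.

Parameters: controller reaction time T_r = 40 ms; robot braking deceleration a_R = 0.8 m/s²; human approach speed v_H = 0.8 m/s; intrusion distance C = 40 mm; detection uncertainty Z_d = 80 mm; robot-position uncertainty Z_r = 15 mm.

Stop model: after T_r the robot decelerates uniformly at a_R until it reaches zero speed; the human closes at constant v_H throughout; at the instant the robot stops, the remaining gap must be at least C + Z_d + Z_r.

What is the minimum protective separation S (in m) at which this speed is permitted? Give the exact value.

S_min = 6437/4000 m = 1.6093 m

braking lasts T_s = (9/10)/(4/5) = 1.1250 s
reaction-phase robot travel = 0.9000·0.0400 = 0.0360 m
robot under decel: 0.9000²/(2·0.8000) = 0.5062 m
human over T_r+T_s: 0.8000·(0.0400+1.1250) = 0.9320 m
margins: 0.0400+0.0800+0.0150 = 0.1350 m
S_min ≈ 0.0360+0.5062+0.9320+0.1350  ⇒  S_min = 6437/4000 m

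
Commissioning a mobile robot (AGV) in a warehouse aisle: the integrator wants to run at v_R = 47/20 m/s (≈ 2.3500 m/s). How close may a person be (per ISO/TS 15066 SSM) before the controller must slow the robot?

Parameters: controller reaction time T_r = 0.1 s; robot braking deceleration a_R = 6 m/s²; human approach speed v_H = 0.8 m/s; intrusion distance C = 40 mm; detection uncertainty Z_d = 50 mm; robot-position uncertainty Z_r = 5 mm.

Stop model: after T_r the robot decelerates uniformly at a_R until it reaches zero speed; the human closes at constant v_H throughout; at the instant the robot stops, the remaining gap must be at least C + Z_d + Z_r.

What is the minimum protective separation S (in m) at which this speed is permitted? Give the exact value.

T_s = v_R/a_R = (47/20)/6 = 0.3917 s
robot in T_r: 2.3500·0.1000 = 0.2350 m
braking distance = 2.3500²/(2·6.0000) = 0.4602 m
person approaches 0.8000·(0.1000+0.3917) = 0.3933 m
C+Z_d+Z_r = 0.0400+0.0500+0.0050 = 0.0950 m
S_min ≈ 0.2350+0.4602+0.3933+0.0950  ⇒  S_min = 5681/4800 m

S_min = 5681/4800 m = 1.1835 m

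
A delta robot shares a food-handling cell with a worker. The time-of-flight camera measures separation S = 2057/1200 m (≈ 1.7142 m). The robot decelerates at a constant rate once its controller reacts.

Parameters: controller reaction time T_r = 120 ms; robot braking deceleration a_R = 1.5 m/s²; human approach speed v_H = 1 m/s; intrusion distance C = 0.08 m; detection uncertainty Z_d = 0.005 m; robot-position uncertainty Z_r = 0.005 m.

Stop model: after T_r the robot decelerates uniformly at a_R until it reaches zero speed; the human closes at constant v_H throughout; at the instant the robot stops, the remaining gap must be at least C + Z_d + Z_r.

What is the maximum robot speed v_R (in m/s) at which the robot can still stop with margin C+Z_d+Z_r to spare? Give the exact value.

collect terms ⇒ (1/3)·v_R² + (59/75)·v_R + (-361/240) = 0
  disc = (59/75)² − 4·(1/3)·(-361/240) = 6561/2500 ; √disc = 81/50
  v_R = (−(59/75) + 81/50) / (2·(1/3)) = 5/4 m/s
check:
braking lasts T_s = (5/4)/(3/2) = 0.8333 s
robot in T_r: 1.2500·0.1200 = 0.1500 m
braking distance = 1.2500²/(2·1.5000) = 0.5208 m
person approaches 1.0000·(0.1200+0.8333) = 0.9533 m
residual clearance needed = 0.0800+0.0050+0.0050 = 0.0900 m
sum ≈ 0.1500+0.5208+0.9533+0.0900 ≈ 1.7142 m = S ✓

v_R_max = 5/4 m/s = 1.2500 m/s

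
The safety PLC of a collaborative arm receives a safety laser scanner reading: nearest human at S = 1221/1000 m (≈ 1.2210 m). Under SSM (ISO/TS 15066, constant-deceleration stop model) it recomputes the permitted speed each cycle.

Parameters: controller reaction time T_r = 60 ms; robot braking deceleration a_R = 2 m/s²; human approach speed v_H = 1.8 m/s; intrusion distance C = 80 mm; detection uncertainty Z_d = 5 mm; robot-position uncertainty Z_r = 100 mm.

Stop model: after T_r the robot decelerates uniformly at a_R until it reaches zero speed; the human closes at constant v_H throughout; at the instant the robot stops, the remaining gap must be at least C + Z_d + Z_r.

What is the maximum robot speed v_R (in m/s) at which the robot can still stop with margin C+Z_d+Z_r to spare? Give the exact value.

collect terms ⇒ (1/4)·v_R² + (24/25)·v_R + (-116/125) = 0
  disc = (24/25)² − 4·(1/4)·(-116/125) = 1156/625 ; √disc = 34/25
  v_R = (−(24/25) + 34/25) / (2·(1/4)) = 4/5 m/s
check:
T_s = v_R/a_R = (4/5)/2 = 0.4000 s
robot in T_r: 0.8000·0.0600 = 0.0480 m
robot covers 0.8000·0.4000 − ½·2.0000·0.4000² = 0.1600 m while stopping
human closes 1.8000·0.4600 = 0.8280 m
margins: 0.0800+0.0050+0.1000 = 0.1850 m
sum ≈ 0.0480+0.1600+0.8280+0.1850 ≈ 1.2210 m = S ✓

v_R_max = 4/5 m/s = 0.8000 m/s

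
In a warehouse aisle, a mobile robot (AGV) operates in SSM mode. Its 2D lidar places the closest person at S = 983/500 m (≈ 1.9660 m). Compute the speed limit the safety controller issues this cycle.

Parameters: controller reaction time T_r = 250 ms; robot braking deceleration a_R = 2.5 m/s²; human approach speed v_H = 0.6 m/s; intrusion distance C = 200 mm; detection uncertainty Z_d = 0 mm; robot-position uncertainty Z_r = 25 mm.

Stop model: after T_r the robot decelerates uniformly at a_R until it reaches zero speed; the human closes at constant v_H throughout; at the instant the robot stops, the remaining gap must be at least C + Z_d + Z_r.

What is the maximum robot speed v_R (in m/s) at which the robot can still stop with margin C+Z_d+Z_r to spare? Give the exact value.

collect terms ⇒ (1/5)·v_R² + (49/100)·v_R + (-1591/1000) = 0
  disc = (49/100)² − 4·(1/5)·(-1591/1000) = 15129/10000 ; √disc = 123/100
  v_R = (−(49/100) + 123/100) / (2·(1/5)) = 37/20 m/s
check:
stop time T_s = (37/20)/(5/2) = 0.7400 s
reaction-phase robot travel = 1.8500·0.2500 = 0.4625 m
braking distance = 1.8500²/(2·2.5000) = 0.6845 m
human over T_r+T_s: 0.6000·(0.2500+0.7400) = 0.5940 m
margins: 0.2000+0.0000+0.0250 = 0.2250 m
sum ≈ 0.4625+0.6845+0.5940+0.2250 ≈ 1.9660 m = S ✓

v_R_max = 37/20 m/s = 1.8500 m/s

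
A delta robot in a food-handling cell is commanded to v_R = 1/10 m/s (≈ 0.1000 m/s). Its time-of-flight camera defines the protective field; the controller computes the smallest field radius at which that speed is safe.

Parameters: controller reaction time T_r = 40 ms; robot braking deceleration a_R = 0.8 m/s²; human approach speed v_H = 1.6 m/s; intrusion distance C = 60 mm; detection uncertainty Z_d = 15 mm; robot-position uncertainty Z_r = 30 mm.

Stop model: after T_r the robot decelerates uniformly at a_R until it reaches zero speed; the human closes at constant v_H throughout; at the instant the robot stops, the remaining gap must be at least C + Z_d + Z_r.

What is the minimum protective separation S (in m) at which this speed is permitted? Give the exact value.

S_min = 1517/4000 m = 0.3792 m

stop time T_s = (1/10)/(4/5) = 0.1250 s
robot in T_r: 0.1000·0.0400 = 0.0040 m
robot under decel: 0.1000²/(2·0.8000) = 0.0063 m
human closes 1.6000·0.1650 = 0.2640 m
margins: 0.0600+0.0150+0.0300 = 0.1050 m
S_min ≈ 0.0040+0.0063+0.2640+0.1050  ⇒  S_min = 1517/4000 m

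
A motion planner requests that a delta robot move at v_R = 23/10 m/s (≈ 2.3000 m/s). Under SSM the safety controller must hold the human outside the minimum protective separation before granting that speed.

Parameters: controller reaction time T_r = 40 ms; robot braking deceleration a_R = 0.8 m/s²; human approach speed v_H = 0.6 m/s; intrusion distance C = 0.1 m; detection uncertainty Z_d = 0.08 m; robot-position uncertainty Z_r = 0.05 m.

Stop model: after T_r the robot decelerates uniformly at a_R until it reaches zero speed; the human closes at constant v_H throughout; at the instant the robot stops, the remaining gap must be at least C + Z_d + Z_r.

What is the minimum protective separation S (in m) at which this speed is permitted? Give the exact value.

S_min = 21509/4000 m = 5.3773 m

braking lasts T_s = (23/10)/(4/5) = 2.8750 s
robot covers v_R·T_r = 2.3000·0.0400 = 0.0920 m before braking
robot under decel: 2.3000²/(2·0.8000) = 3.3062 m
human over T_r+T_s: 0.6000·(0.0400+2.8750) = 1.7490 m
residual clearance needed = 0.1000+0.0800+0.0500 = 0.2300 m
S_min ≈ 0.0920+3.3062+1.7490+0.2300  ⇒  S_min = 21509/4000 m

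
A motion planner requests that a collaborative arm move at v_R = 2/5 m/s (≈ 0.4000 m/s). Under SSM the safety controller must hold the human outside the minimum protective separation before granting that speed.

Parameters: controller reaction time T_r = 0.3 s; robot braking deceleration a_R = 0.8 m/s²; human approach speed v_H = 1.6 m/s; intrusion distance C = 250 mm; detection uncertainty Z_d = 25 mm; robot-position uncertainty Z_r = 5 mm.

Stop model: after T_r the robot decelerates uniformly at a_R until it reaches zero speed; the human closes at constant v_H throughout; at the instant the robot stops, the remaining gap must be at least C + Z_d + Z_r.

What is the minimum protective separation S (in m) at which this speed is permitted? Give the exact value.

S_min = 89/50 m = 1.7800 m

stop time T_s = (2/5)/(4/5) = 0.5000 s
robot covers v_R·T_r = 0.4000·0.3000 = 0.1200 m before braking
robot under decel: 0.4000²/(2·0.8000) = 0.1000 m
human over T_r+T_s: 1.6000·(0.3000+0.5000) = 1.2800 m
margins: 0.2500+0.0250+0.0050 = 0.2800 m
S_min ≈ 0.1200+0.1000+1.2800+0.2800  ⇒  S_min = 89/50 m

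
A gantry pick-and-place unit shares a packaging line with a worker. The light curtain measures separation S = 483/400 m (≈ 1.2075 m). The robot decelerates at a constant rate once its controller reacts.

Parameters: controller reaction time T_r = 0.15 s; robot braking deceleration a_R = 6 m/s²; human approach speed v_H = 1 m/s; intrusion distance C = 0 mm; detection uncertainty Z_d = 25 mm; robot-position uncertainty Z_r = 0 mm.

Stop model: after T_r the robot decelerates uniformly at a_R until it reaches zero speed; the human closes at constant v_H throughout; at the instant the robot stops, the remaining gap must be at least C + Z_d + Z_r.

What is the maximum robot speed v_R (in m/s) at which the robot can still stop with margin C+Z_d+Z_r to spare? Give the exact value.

at the boundary: (1/12)·v² + (19/60)·v + (-413/400) = 0
  disc = (19/60)² − 4·(1/12)·(-413/400) = 4/9 ; √disc = 2/3
  v_R = (−(19/60) + 2/3) / (2·(1/12)) = 21/10 m/s
check:
stop time T_s = (21/10)/6 = 0.3500 s
reaction-phase robot travel = 2.1000·0.1500 = 0.3150 m
braking distance = 2.1000²/(2·6.0000) = 0.3675 m
human over T_r+T_s: 1.0000·(0.1500+0.3500) = 0.5000 m
residual clearance needed = 0.0000+0.0250+0.0000 = 0.0250 m
sum ≈ 0.3150+0.3675+0.5000+0.0250 ≈ 1.2075 m = S ✓

v_R_max = 21/10 m/s = 2.1000 m/s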